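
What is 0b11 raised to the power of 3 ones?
Convert 0b11 (binary) → 2 + 1 = 3 (decimal)
Convert 3 ones (place-value notation) → 3 (decimal)
Compute 3 ^ 3 = 27
27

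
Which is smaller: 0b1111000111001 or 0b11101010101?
Convert 0b1111000111001 (binary) → 4096 + 2048 + 1024 + 512 + 32 + 16 + 8 + 1 = 7737 (decimal)
Convert 0b11101010101 (binary) → 1024 + 512 + 256 + 64 + 16 + 4 + 1 = 1877 (decimal)
Compare 7737 vs 1877: smaller = 1877
1877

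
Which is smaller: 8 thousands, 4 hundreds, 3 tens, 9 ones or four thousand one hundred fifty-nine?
Convert 8 thousands, 4 hundreds, 3 tens, 9 ones (place-value notation) → 8×1000 + 4×100 + 3×10 + 9 = 8439 (decimal)
Convert four thousand one hundred fifty-nine (English words) → 4×1000 + 1×100 + 59 = 4159 (decimal)
Compare 8439 vs 4159: smaller = 4159
4159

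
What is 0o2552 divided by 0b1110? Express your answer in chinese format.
Convert 0o2552 (octal) → 2×512 + 5×64 + 5×8 + 2 = 1386 (decimal)
Convert 0b1110 (binary) → 8 + 4 + 2 = 14 (decimal)
Compute 1386 ÷ 14 = 99
Convert 99 (decimal) → 99 = 9×10 + 9 → 九十九 (Chinese numeral)
九十九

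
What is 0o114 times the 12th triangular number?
Convert 0o114 (octal) → 1×64 + 1×8 + 4 = 76 (decimal)
Convert the 12th triangular number (triangular index) → 12×13/2 = 78 (decimal)
Compute 76 × 78 = 5928
5928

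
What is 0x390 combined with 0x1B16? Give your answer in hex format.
Convert 0x390 (hexadecimal) → 3×256 + 9×16 = 912 (decimal)
Convert 0x1B16 (hexadecimal) → 1×4096 + 11×256 + 1×16 + 6 = 6934 (decimal)
Compute 912 + 6934 = 7846
Convert 7846 (decimal) → 7846 = 1×4096 + 14×256 + 10×16 + 6 → 0x1EA6 (hexadecimal)
0x1EA6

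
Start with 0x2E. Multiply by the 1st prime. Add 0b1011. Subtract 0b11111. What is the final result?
Convert 0x2E (hexadecimal) → 2×16 + 14 = 46 (decimal)
Start: 46
Convert the 1st prime (prime index) → 2 (decimal)
46 × 2 = 92
Convert 0b1011 (binary) → 8 + 2 + 1 = 11 (decimal)
92 + 11 = 103
Convert 0b11111 (binary) → 16 + 8 + 4 + 2 + 1 = 31 (decimal)
103 - 31 = 72
72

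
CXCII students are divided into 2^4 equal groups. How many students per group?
Convert CXCII (Roman numeral) → 100 + 90 + 1 + 1 = 192 (decimal)
Convert 2^4 (power) → 16 (decimal)
Compute 192 ÷ 16 = 12
12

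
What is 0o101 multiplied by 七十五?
Convert 0o101 (octal) → 1×64 + 1 = 65 (decimal)
Convert 七十五 (Chinese numeral) → 7×10 + 5 = 75 (decimal)
Compute 65 × 75 = 4875
4875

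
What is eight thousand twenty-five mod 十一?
Convert eight thousand twenty-five (English words) → 8×1000 + 25 = 8025 (decimal)
Convert 十一 (Chinese numeral) → 1×10 + 1 = 11 (decimal)
Compute 8025 mod 11 = 6
6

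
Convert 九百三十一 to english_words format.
Convert 九百三十一 (Chinese numeral) → 9×100 + 3×10 + 1 = 931 (decimal)
Convert 931 (decimal) → 931 = 9×100 + 31 → nine hundred thirty-one (English words)
nine hundred thirty-one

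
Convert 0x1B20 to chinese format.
Convert 0x1B20 (hexadecimal) → 1×4096 + 11×256 + 2×16 = 6944 (decimal)
Convert 6944 (decimal) → 6944 = 6×1000 + 9×100 + 4×10 + 4 → 六千九百四十四 (Chinese numeral)
六千九百四十四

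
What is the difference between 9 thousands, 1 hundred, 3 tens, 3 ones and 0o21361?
Convert 9 thousands, 1 hundred, 3 tens, 3 ones (place-value notation) → 9×1000 + 1×100 + 3×10 + 3 = 9133 (decimal)
Convert 0o21361 (octal) → 2×4096 + 1×512 + 3×64 + 6×8 + 1 = 8945 (decimal)
Difference: |9133 - 8945| = 188
188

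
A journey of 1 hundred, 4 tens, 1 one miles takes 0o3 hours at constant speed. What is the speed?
Convert 1 hundred, 4 tens, 1 one (place-value notation) → 1×100 + 4×10 + 1 = 141 (decimal)
Convert 0o3 (octal) → 3 (decimal)
Compute 141 ÷ 3 = 47
47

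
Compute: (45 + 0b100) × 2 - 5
Convert 0b100 (binary) → 4 (decimal)
Expression in decimal: (45 + 4) × 2 - 5
Parentheses first: 45 + 4 = 49
Multiply: 49 × 2 = 98
Subtract: 98 - 5 = 93
93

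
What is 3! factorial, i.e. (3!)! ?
Convert 3! (factorial) → 6 (decimal)
Compute 6! = 720
720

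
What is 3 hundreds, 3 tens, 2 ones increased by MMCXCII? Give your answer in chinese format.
Convert 3 hundreds, 3 tens, 2 ones (place-value notation) → 3×100 + 3×10 + 2 = 332 (decimal)
Convert MMCXCII (Roman numeral) → 1000 + 1000 + 100 + 90 + 1 + 1 = 2192 (decimal)
Compute 332 + 2192 = 2524
Convert 2524 (decimal) → 2524 = 2×1000 + 5×100 + 2×10 + 4 → 二千五百二十四 (Chinese numeral)
二千五百二十四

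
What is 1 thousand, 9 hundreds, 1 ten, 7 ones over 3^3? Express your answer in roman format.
Convert 1 thousand, 9 hundreds, 1 ten, 7 ones (place-value notation) → 1×1000 + 9×100 + 1×10 + 7 = 1917 (decimal)
Convert 3^3 (power) → 27 (decimal)
Compute 1917 ÷ 27 = 71
Convert 71 (decimal) → 71 = 50 + 10 + 10 + 1 → LXXI (Roman numeral)
LXXI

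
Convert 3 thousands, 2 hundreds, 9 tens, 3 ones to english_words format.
Convert 3 thousands, 2 hundreds, 9 tens, 3 ones (place-value notation) → 3×1000 + 2×100 + 9×10 + 3 = 3293 (decimal)
Convert 3293 (decimal) → 3293 = 3×1000 + 2×100 + 93 → three thousand two hundred ninety-three (English words)
three thousand two hundred ninety-three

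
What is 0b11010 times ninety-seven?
Convert 0b11010 (binary) → 16 + 8 + 2 = 26 (decimal)
Convert ninety-seven (English words) → 97 (decimal)
Compute 26 × 97 = 2522
2522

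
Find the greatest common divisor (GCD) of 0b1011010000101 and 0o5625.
Convert 0b1011010000101 (binary) → 4096 + 1024 + 512 + 128 + 4 + 1 = 5765 (decimal)
Convert 0o5625 (octal) → 5×512 + 6×64 + 2×8 + 5 = 2965 (decimal)
Compute gcd(5765, 2965) = 5
5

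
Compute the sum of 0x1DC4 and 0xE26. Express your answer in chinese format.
Convert 0x1DC4 (hexadecimal) → 1×4096 + 13×256 + 12×16 + 4 = 7620 (decimal)
Convert 0xE26 (hexadecimal) → 14×256 + 2×16 + 6 = 3622 (decimal)
Compute 7620 + 3622 = 11242
Convert 11242 (decimal) → 11242 = 1×10000 + 1×1000 + 2×100 + 4×10 + 2 → 一万一千二百四十二 (Chinese numeral)
一万一千二百四十二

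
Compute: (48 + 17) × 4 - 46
Parentheses first: 48 + 17 = 65
Multiply: 65 × 4 = 260
Subtract: 260 - 46 = 214
214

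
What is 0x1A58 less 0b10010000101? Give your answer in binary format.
Convert 0x1A58 (hexadecimal) → 1×4096 + 10×256 + 5×16 + 8 = 6744 (decimal)
Convert 0b10010000101 (binary) → 1024 + 128 + 4 + 1 = 1157 (decimal)
Compute 6744 - 1157 = 5587
Convert 5587 (decimal) → 5587 = 4096 + 1024 + 256 + 128 + 64 + 16 + 2 + 1 → 0b1010111010011 (binary)
0b1010111010011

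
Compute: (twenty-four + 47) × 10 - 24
Convert twenty-four (English words) → 24 (decimal)
Expression in decimal: (24 + 47) × 10 - 24
Parentheses first: 24 + 47 = 71
Multiply: 71 × 10 = 710
Subtract: 710 - 24 = 686
686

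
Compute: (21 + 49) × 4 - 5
Parentheses first: 21 + 49 = 70
Multiply: 70 × 4 = 280
Subtract: 280 - 5 = 275
275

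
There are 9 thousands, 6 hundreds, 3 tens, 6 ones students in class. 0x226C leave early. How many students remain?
Convert 9 thousands, 6 hundreds, 3 tens, 6 ones (place-value notation) → 9×1000 + 6×100 + 3×10 + 6 = 9636 (decimal)
Convert 0x226C (hexadecimal) → 2×4096 + 2×256 + 6×16 + 12 = 8812 (decimal)
Compute 9636 - 8812 = 824
824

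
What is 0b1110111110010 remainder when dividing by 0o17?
Convert 0b1110111110010 (binary) → 4096 + 2048 + 1024 + 256 + 128 + 64 + 32 + 16 + 2 = 7666 (decimal)
Convert 0o17 (octal) → 1×8 + 7 = 15 (decimal)
Compute 7666 mod 15 = 1
1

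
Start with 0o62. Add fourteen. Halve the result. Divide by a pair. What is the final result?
Convert 0o62 (octal) → 6×8 + 2 = 50 (decimal)
Start: 50
Convert fourteen (English words) → 14 (decimal)
50 + 14 = 64
64 ÷ 2 = 32
Convert a pair (colloquial) → 2 (decimal)
32 ÷ 2 = 16
16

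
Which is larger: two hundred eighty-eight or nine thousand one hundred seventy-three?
Convert two hundred eighty-eight (English words) → 2×100 + 88 = 288 (decimal)
Convert nine thousand one hundred seventy-three (English words) → 9×1000 + 1×100 + 73 = 9173 (decimal)
Compare 288 vs 9173: larger = 9173
9173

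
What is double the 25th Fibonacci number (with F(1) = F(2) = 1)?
The 25th Fibonacci number (with F(1) = F(2) = 1) = 75025
Compute 75025 × 2 = 150050
150050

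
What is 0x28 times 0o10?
Convert 0x28 (hexadecimal) → 2×16 + 8 = 40 (decimal)
Convert 0o10 (octal) → 1×8 = 8 (decimal)
Compute 40 × 8 = 320
320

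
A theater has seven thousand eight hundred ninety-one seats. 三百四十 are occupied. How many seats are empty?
Convert seven thousand eight hundred ninety-one (English words) → 7×1000 + 8×100 + 91 = 7891 (decimal)
Convert 三百四十 (Chinese numeral) → 3×100 + 4×10 = 340 (decimal)
Compute 7891 - 340 = 7551
7551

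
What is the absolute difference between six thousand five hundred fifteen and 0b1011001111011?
Convert six thousand five hundred fifteen (English words) → 6×1000 + 5×100 + 15 = 6515 (decimal)
Convert 0b1011001111011 (binary) → 4096 + 1024 + 512 + 64 + 32 + 16 + 8 + 2 + 1 = 5755 (decimal)
Compute |6515 - 5755| = 760
760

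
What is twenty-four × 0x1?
Convert twenty-four (English words) → 24 (decimal)
Convert 0x1 (hexadecimal) → 1 (decimal)
Compute 24 × 1 = 24
24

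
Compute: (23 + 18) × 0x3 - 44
Convert 0x3 (hexadecimal) → 3 (decimal)
Expression in decimal: (23 + 18) × 3 - 44
Parentheses first: 23 + 18 = 41
Multiply: 41 × 3 = 123
Subtract: 123 - 44 = 79
79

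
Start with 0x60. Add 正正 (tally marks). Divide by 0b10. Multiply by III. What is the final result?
Convert 0x60 (hexadecimal) → 6×16 = 96 (decimal)
Start: 96
Convert 正正 (tally marks) → 5 + 5 = 10 (decimal)
96 + 10 = 106
Convert 0b10 (binary) → 2 (decimal)
106 ÷ 2 = 53
Convert III (Roman numeral) → 1 + 1 + 1 = 3 (decimal)
53 × 3 = 159
159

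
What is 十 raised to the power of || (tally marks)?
Convert 十 (Chinese numeral) → 1×10 = 10 (decimal)
Convert || (tally marks) → 2 (decimal)
Compute 10 ^ 2 = 100
100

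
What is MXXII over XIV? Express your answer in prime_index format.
Convert MXXII (Roman numeral) → 1000 + 10 + 10 + 1 + 1 = 1022 (decimal)
Convert XIV (Roman numeral) → 10 + 4 = 14 (decimal)
Compute 1022 ÷ 14 = 73
Convert 73 (decimal) → the 21st prime (prime index)
the 21st prime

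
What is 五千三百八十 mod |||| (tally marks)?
Convert 五千三百八十 (Chinese numeral) → 5×1000 + 3×100 + 8×10 = 5380 (decimal)
Convert |||| (tally marks) → 4 (decimal)
Compute 5380 mod 4 = 0
0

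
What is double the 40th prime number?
The 40th prime number = 173
Compute 173 × 2 = 346
346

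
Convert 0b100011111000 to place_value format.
Convert 0b100011111000 (binary) → 2048 + 128 + 64 + 32 + 16 + 8 = 2296 (decimal)
Convert 2296 (decimal) → 2296 = 2×1000 + 2×100 + 9×10 + 6 → 2 thousands, 2 hundreds, 9 tens, 6 ones (place-value notation)
2 thousands, 2 hundreds, 9 tens, 6 ones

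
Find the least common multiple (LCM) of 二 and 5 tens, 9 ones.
Convert 二 (Chinese numeral) → 2 (decimal)
Convert 5 tens, 9 ones (place-value notation) → 5×10 + 9 = 59 (decimal)
Compute lcm(2, 59) = 118
118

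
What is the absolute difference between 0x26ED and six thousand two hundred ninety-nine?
Convert 0x26ED (hexadecimal) → 2×4096 + 6×256 + 14×16 + 13 = 9965 (decimal)
Convert six thousand two hundred ninety-nine (English words) → 6×1000 + 2×100 + 99 = 6299 (decimal)
Compute |9965 - 6299| = 3666
3666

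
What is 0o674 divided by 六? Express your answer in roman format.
Convert 0o674 (octal) → 6×64 + 7×8 + 4 = 444 (decimal)
Convert 六 (Chinese numeral) → 6 (decimal)
Compute 444 ÷ 6 = 74
Convert 74 (decimal) → 74 = 50 + 10 + 10 + 4 → LXXIV (Roman numeral)
LXXIV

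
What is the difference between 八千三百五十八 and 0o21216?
Convert 八千三百五十八 (Chinese numeral) → 8×1000 + 3×100 + 5×10 + 8 = 8358 (decimal)
Convert 0o21216 (octal) → 2×4096 + 1×512 + 2×64 + 1×8 + 6 = 8846 (decimal)
Difference: |8358 - 8846| = 488
488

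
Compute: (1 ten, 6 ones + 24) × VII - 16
Convert 1 ten, 6 ones (place-value notation) → 1×10 + 6 = 16 (decimal)
Convert VII (Roman numeral) → 5 + 1 + 1 = 7 (decimal)
Expression in decimal: (16 + 24) × 7 - 16
Parentheses first: 16 + 24 = 40
Multiply: 40 × 7 = 280
Subtract: 280 - 16 = 264
264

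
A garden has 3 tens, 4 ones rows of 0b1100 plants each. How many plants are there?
Convert 0b1100 (binary) → 8 + 4 = 12 (decimal)
Convert 3 tens, 4 ones (place-value notation) → 3×10 + 4 = 34 (decimal)
Compute 12 × 34 = 408
408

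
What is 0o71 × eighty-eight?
Convert 0o71 (octal) → 7×8 + 1 = 57 (decimal)
Convert eighty-eight (English words) → 88 (decimal)
Compute 57 × 88 = 5016
5016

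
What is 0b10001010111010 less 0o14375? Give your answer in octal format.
Convert 0b10001010111010 (binary) → 8192 + 512 + 128 + 32 + 16 + 8 + 2 = 8890 (decimal)
Convert 0o14375 (octal) → 1×4096 + 4×512 + 3×64 + 7×8 + 5 = 6397 (decimal)
Compute 8890 - 6397 = 2493
Convert 2493 (decimal) → 2493 = 4×512 + 6×64 + 7×8 + 5 → 0o4675 (octal)
0o4675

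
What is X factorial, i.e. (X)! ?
Convert X (Roman numeral) → 10 (decimal)
Compute 10! = 3628800
3628800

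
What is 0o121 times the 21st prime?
Convert 0o121 (octal) → 1×64 + 2×8 + 1 = 81 (decimal)
Convert the 21st prime (prime index) → 73 (decimal)
Compute 81 × 73 = 5913
5913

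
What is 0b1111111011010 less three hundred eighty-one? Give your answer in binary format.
Convert 0b1111111011010 (binary) → 4096 + 2048 + 1024 + 512 + 256 + 128 + 64 + 16 + 8 + 2 = 8154 (decimal)
Convert three hundred eighty-one (English words) → 3×100 + 81 = 381 (decimal)
Compute 8154 - 381 = 7773
Convert 7773 (decimal) → 7773 = 4096 + 2048 + 1024 + 512 + 64 + 16 + 8 + 4 + 1 → 0b1111001011101 (binary)
0b1111001011101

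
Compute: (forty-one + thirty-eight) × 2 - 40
Convert forty-one (English words) → 41 (decimal)
Convert thirty-eight (English words) → 38 (decimal)
Expression in decimal: (41 + 38) × 2 - 40
Parentheses first: 41 + 38 = 79
Multiply: 79 × 2 = 158
Subtract: 158 - 40 = 118
118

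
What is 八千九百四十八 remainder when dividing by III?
Convert 八千九百四十八 (Chinese numeral) → 8×1000 + 9×100 + 4×10 + 8 = 8948 (decimal)
Convert III (Roman numeral) → 1 + 1 + 1 = 3 (decimal)
Compute 8948 mod 3 = 2
2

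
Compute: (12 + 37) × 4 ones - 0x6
Convert 4 ones (place-value notation) → 4 (decimal)
Convert 0x6 (hexadecimal) → 6 (decimal)
Expression in decimal: (12 + 37) × 4 - 6
Parentheses first: 12 + 37 = 49
Multiply: 49 × 4 = 196
Subtract: 196 - 6 = 190
190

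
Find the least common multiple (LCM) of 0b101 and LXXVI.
Convert 0b101 (binary) → 4 + 1 = 5 (decimal)
Convert LXXVI (Roman numeral) → 50 + 10 + 10 + 5 + 1 = 76 (decimal)
Compute lcm(5, 76) = 380
380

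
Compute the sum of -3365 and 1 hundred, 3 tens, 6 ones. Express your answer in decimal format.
Convert 1 hundred, 3 tens, 6 ones (place-value notation) → 1×100 + 3×10 + 6 = 136 (decimal)
Compute -3365 + 136 = -3229
-3229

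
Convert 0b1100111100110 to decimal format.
Convert 0b1100111100110 (binary) → 4096 + 2048 + 256 + 128 + 64 + 32 + 4 + 2 = 6630 (decimal)
6630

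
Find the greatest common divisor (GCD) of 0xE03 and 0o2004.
Convert 0xE03 (hexadecimal) → 14×256 + 3 = 3587 (decimal)
Convert 0o2004 (octal) → 2×512 + 4 = 1028 (decimal)
Compute gcd(3587, 1028) = 1
1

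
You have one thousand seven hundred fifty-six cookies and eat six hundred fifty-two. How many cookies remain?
Convert one thousand seven hundred fifty-six (English words) → 1×1000 + 7×100 + 56 = 1756 (decimal)
Convert six hundred fifty-two (English words) → 6×100 + 52 = 652 (decimal)
Compute 1756 - 652 = 1104
1104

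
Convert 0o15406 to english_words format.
Convert 0o15406 (octal) → 1×4096 + 5×512 + 4×64 + 6 = 6918 (decimal)
Convert 6918 (decimal) → 6918 = 6×1000 + 9×100 + 18 → six thousand nine hundred eighteen (English words)
six thousand nine hundred eighteen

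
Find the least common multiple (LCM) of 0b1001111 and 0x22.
Convert 0b1001111 (binary) → 64 + 8 + 4 + 2 + 1 = 79 (decimal)
Convert 0x22 (hexadecimal) → 2×16 + 2 = 34 (decimal)
Compute lcm(79, 34) = 2686
2686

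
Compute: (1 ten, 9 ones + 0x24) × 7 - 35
Convert 1 ten, 9 ones (place-value notation) → 1×10 + 9 = 19 (decimal)
Convert 0x24 (hexadecimal) → 2×16 + 4 = 36 (decimal)
Expression in decimal: (19 + 36) × 7 - 35
Parentheses first: 19 + 36 = 55
Multiply: 55 × 7 = 385
Subtract: 385 - 35 = 350
350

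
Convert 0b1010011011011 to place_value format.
Convert 0b1010011011011 (binary) → 4096 + 1024 + 128 + 64 + 16 + 8 + 2 + 1 = 5339 (decimal)
Convert 5339 (decimal) → 5339 = 5×1000 + 3×100 + 3×10 + 9 → 5 thousands, 3 hundreds, 3 tens, 9 ones (place-value notation)
5 thousands, 3 hundreds, 3 tens, 9 ones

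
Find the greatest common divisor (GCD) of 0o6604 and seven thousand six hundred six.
Convert 0o6604 (octal) → 6×512 + 6×64 + 4 = 3460 (decimal)
Convert seven thousand six hundred six (English words) → 7×1000 + 6×100 + 6 = 7606 (decimal)
Compute gcd(3460, 7606) = 2
2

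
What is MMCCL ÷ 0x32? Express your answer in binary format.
Convert MMCCL (Roman numeral) → 1000 + 1000 + 100 + 100 + 50 = 2250 (decimal)
Convert 0x32 (hexadecimal) → 3×16 + 2 = 50 (decimal)
Compute 2250 ÷ 50 = 45
Convert 45 (decimal) → 45 = 32 + 8 + 4 + 1 → 0b101101 (binary)
0b101101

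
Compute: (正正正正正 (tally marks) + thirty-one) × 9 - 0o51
Convert 正正正正正 (tally marks) → 5 + 5 + 5 + 5 + 5 = 25 (decimal)
Convert thirty-one (English words) → 31 (decimal)
Convert 0o51 (octal) → 5×8 + 1 = 41 (decimal)
Expression in decimal: (25 + 31) × 9 - 41
Parentheses first: 25 + 31 = 56
Multiply: 56 × 9 = 504
Subtract: 504 - 41 = 463
463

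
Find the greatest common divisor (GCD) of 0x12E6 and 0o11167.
Convert 0x12E6 (hexadecimal) → 1×4096 + 2×256 + 14×16 + 6 = 4838 (decimal)
Convert 0o11167 (octal) → 1×4096 + 1×512 + 1×64 + 6×8 + 7 = 4727 (decimal)
Compute gcd(4838, 4727) = 1
1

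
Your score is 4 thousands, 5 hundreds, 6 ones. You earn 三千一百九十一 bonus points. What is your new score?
Convert 4 thousands, 5 hundreds, 6 ones (place-value notation) → 4×1000 + 5×100 + 6 = 4506 (decimal)
Convert 三千一百九十一 (Chinese numeral) → 3×1000 + 1×100 + 9×10 + 1 = 3191 (decimal)
Compute 4506 + 3191 = 7697
7697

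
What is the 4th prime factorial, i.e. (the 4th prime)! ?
Convert the 4th prime (prime index) → 7 (decimal)
Compute 7! = 5040
5040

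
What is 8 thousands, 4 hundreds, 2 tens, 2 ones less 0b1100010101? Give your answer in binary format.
Convert 8 thousands, 4 hundreds, 2 tens, 2 ones (place-value notation) → 8×1000 + 4×100 + 2×10 + 2 = 8422 (decimal)
Convert 0b1100010101 (binary) → 512 + 256 + 16 + 4 + 1 = 789 (decimal)
Compute 8422 - 789 = 7633
Convert 7633 (decimal) → 7633 = 4096 + 2048 + 1024 + 256 + 128 + 64 + 16 + 1 → 0b1110111010001 (binary)
0b1110111010001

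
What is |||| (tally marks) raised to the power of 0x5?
Convert |||| (tally marks) → 4 (decimal)
Convert 0x5 (hexadecimal) → 5 (decimal)
Compute 4 ^ 5 = 1024
1024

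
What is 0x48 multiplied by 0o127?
Convert 0x48 (hexadecimal) → 4×16 + 8 = 72 (decimal)
Convert 0o127 (octal) → 1×64 + 2×8 + 7 = 87 (decimal)
Compute 72 × 87 = 6264
6264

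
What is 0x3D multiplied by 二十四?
Convert 0x3D (hexadecimal) → 3×16 + 13 = 61 (decimal)
Convert 二十四 (Chinese numeral) → 2×10 + 4 = 24 (decimal)
Compute 61 × 24 = 1464
1464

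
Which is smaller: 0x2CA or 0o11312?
Convert 0x2CA (hexadecimal) → 2×256 + 12×16 + 10 = 714 (decimal)
Convert 0o11312 (octal) → 1×4096 + 1×512 + 3×64 + 1×8 + 2 = 4810 (decimal)
Compare 714 vs 4810: smaller = 714
714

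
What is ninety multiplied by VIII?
Convert ninety (English words) → 90 (decimal)
Convert VIII (Roman numeral) → 5 + 1 + 1 + 1 = 8 (decimal)
Compute 90 × 8 = 720
720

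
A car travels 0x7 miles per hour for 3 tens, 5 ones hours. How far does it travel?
Convert 0x7 (hexadecimal) → 7 (decimal)
Convert 3 tens, 5 ones (place-value notation) → 3×10 + 5 = 35 (decimal)
Compute 7 × 35 = 245
245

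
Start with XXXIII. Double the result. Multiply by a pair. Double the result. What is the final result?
Convert XXXIII (Roman numeral) → 10 + 10 + 10 + 1 + 1 + 1 = 33 (decimal)
Start: 33
33 × 2 = 66
Convert a pair (colloquial) → 2 (decimal)
66 × 2 = 132
132 × 2 = 264
264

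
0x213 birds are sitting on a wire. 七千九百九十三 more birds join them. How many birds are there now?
Convert 0x213 (hexadecimal) → 2×256 + 1×16 + 3 = 531 (decimal)
Convert 七千九百九十三 (Chinese numeral) → 7×1000 + 9×100 + 9×10 + 3 = 7993 (decimal)
Compute 531 + 7993 = 8524
8524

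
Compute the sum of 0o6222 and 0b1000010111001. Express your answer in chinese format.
Convert 0o6222 (octal) → 6×512 + 2×64 + 2×8 + 2 = 3218 (decimal)
Convert 0b1000010111001 (binary) → 4096 + 128 + 32 + 16 + 8 + 1 = 4281 (decimal)
Compute 3218 + 4281 = 7499
Convert 7499 (decimal) → 7499 = 7×1000 + 4×100 + 9×10 + 9 → 七千四百九十九 (Chinese numeral)
七千四百九十九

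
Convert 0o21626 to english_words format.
Convert 0o21626 (octal) → 2×4096 + 1×512 + 6×64 + 2×8 + 6 = 9110 (decimal)
Convert 9110 (decimal) → 9110 = 9×1000 + 1×100 + 10 → nine thousand one hundred ten (English words)
nine thousand one hundred ten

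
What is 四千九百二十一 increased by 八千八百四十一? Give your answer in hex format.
Convert 四千九百二十一 (Chinese numeral) → 4×1000 + 9×100 + 2×10 + 1 = 4921 (decimal)
Convert 八千八百四十一 (Chinese numeral) → 8×1000 + 8×100 + 4×10 + 1 = 8841 (decimal)
Compute 4921 + 8841 = 13762
Convert 13762 (decimal) → 13762 = 3×4096 + 5×256 + 12×16 + 2 → 0x35C2 (hexadecimal)
0x35C2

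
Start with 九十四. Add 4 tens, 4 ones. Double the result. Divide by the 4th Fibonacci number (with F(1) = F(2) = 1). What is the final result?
Convert 九十四 (Chinese numeral) → 9×10 + 4 = 94 (decimal)
Start: 94
Convert 4 tens, 4 ones (place-value notation) → 4×10 + 4 = 44 (decimal)
94 + 44 = 138
138 × 2 = 276
Convert the 4th Fibonacci number (with F(1) = F(2) = 1) (Fibonacci index) → 1, 1, 2, 3 → 3 (decimal)
276 ÷ 3 = 92
92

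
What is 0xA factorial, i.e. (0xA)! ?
Convert 0xA (hexadecimal) → 10 (decimal)
Compute 10! = 3628800
3628800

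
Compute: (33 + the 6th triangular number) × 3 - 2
Convert the 6th triangular number (triangular index) → 6×7/2 = 21 (decimal)
Expression in decimal: (33 + 21) × 3 - 2
Parentheses first: 33 + 21 = 54
Multiply: 54 × 3 = 162
Subtract: 162 - 2 = 160
160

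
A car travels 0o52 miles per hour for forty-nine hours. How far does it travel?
Convert 0o52 (octal) → 5×8 + 2 = 42 (decimal)
Convert forty-nine (English words) → 49 (decimal)
Compute 42 × 49 = 2058
2058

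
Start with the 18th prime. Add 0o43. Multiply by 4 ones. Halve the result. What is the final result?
Convert the 18th prime (prime index) → 61 (decimal)
Start: 61
Convert 0o43 (octal) → 4×8 + 3 = 35 (decimal)
61 + 35 = 96
Convert 4 ones (place-value notation) → 4 (decimal)
96 × 4 = 384
384 ÷ 2 = 192
192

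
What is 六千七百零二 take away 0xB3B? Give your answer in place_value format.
Convert 六千七百零二 (Chinese numeral) → 6×1000 + 7×100 + 2 = 6702 (decimal)
Convert 0xB3B (hexadecimal) → 11×256 + 3×16 + 11 = 2875 (decimal)
Compute 6702 - 2875 = 3827
Convert 3827 (decimal) → 3827 = 3×1000 + 8×100 + 2×10 + 7 → 3 thousands, 8 hundreds, 2 tens, 7 ones (place-value notation)
3 thousands, 8 hundreds, 2 tens, 7 ones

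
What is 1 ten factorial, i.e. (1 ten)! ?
Convert 1 ten (place-value notation) → 1×10 = 10 (decimal)
Compute 10! = 3628800
3628800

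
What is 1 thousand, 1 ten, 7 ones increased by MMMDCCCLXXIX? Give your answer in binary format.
Convert 1 thousand, 1 ten, 7 ones (place-value notation) → 1×1000 + 1×10 + 7 = 1017 (decimal)
Convert MMMDCCCLXXIX (Roman numeral) → 1000 + 1000 + 1000 + 500 + 100 + 100 + 100 + 50 + 10 + 10 + 9 = 3879 (decimal)
Compute 1017 + 3879 = 4896
Convert 4896 (decimal) → 4896 = 4096 + 512 + 256 + 32 → 0b1001100100000 (binary)
0b1001100100000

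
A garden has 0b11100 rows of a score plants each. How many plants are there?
Convert a score (colloquial) → 20 (decimal)
Convert 0b11100 (binary) → 16 + 8 + 4 = 28 (decimal)
Compute 20 × 28 = 560
560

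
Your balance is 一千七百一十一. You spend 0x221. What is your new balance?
Convert 一千七百一十一 (Chinese numeral) → 1×1000 + 7×100 + 1×10 + 1 = 1711 (decimal)
Convert 0x221 (hexadecimal) → 2×256 + 2×16 + 1 = 545 (decimal)
Compute 1711 - 545 = 1166
1166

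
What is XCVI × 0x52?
Convert XCVI (Roman numeral) → 90 + 5 + 1 = 96 (decimal)
Convert 0x52 (hexadecimal) → 5×16 + 2 = 82 (decimal)
Compute 96 × 82 = 7872
7872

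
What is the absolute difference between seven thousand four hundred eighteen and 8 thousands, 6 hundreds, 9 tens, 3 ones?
Convert seven thousand four hundred eighteen (English words) → 7×1000 + 4×100 + 18 = 7418 (decimal)
Convert 8 thousands, 6 hundreds, 9 tens, 3 ones (place-value notation) → 8×1000 + 6×100 + 9×10 + 3 = 8693 (decimal)
Compute |7418 - 8693| = 1275
1275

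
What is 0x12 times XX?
Convert 0x12 (hexadecimal) → 1×16 + 2 = 18 (decimal)
Convert XX (Roman numeral) → 10 + 10 = 20 (decimal)
Compute 18 × 20 = 360
360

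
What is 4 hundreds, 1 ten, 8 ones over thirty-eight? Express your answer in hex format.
Convert 4 hundreds, 1 ten, 8 ones (place-value notation) → 4×100 + 1×10 + 8 = 418 (decimal)
Convert thirty-eight (English words) → 38 (decimal)
Compute 418 ÷ 38 = 11
Convert 11 (decimal) → 0xB (hexadecimal)
0xB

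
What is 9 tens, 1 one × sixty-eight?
Convert 9 tens, 1 one (place-value notation) → 9×10 + 1 = 91 (decimal)
Convert sixty-eight (English words) → 68 (decimal)
Compute 91 × 68 = 6188
6188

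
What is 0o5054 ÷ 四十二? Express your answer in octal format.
Convert 0o5054 (octal) → 5×512 + 5×8 + 4 = 2604 (decimal)
Convert 四十二 (Chinese numeral) → 4×10 + 2 = 42 (decimal)
Compute 2604 ÷ 42 = 62
Convert 62 (decimal) → 62 = 7×8 + 6 → 0o76 (octal)
0o76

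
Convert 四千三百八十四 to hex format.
Convert 四千三百八十四 (Chinese numeral) → 4×1000 + 3×100 + 8×10 + 4 = 4384 (decimal)
Convert 4384 (decimal) → 4384 = 1×4096 + 1×256 + 2×16 → 0x1120 (hexadecimal)
0x1120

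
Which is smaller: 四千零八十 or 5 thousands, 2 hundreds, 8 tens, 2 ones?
Convert 四千零八十 (Chinese numeral) → 4×1000 + 8×10 = 4080 (decimal)
Convert 5 thousands, 2 hundreds, 8 tens, 2 ones (place-value notation) → 5×1000 + 2×100 + 8×10 + 2 = 5282 (decimal)
Compare 4080 vs 5282: smaller = 4080
4080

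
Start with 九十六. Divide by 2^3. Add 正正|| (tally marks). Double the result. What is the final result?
Convert 九十六 (Chinese numeral) → 9×10 + 6 = 96 (decimal)
Start: 96
Convert 2^3 (power) → 8 (decimal)
96 ÷ 8 = 12
Convert 正正|| (tally marks) → 5 + 5 + 2 = 12 (decimal)
12 + 12 = 24
24 × 2 = 48
48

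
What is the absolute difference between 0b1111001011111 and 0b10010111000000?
Convert 0b1111001011111 (binary) → 4096 + 2048 + 1024 + 512 + 64 + 16 + 8 + 4 + 2 + 1 = 7775 (decimal)
Convert 0b10010111000000 (binary) → 8192 + 1024 + 256 + 128 + 64 = 9664 (decimal)
Compute |7775 - 9664| = 1889
1889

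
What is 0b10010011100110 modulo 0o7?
Convert 0b10010011100110 (binary) → 8192 + 1024 + 128 + 64 + 32 + 4 + 2 = 9446 (decimal)
Convert 0o7 (octal) → 7 (decimal)
Compute 9446 mod 7 = 3
3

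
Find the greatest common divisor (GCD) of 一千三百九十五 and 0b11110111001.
Convert 一千三百九十五 (Chinese numeral) → 1×1000 + 3×100 + 9×10 + 5 = 1395 (decimal)
Convert 0b11110111001 (binary) → 1024 + 512 + 256 + 128 + 32 + 16 + 8 + 1 = 1977 (decimal)
Compute gcd(1395, 1977) = 3
3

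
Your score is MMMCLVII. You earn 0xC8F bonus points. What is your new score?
Convert MMMCLVII (Roman numeral) → 1000 + 1000 + 1000 + 100 + 50 + 5 + 1 + 1 = 3157 (decimal)
Convert 0xC8F (hexadecimal) → 12×256 + 8×16 + 15 = 3215 (decimal)
Compute 3157 + 3215 = 6372
6372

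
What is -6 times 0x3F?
Convert 0x3F (hexadecimal) → 3×16 + 15 = 63 (decimal)
Compute -6 × 63 = -378
-378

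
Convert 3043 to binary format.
Convert 3043 (decimal) → 3043 = 2048 + 512 + 256 + 128 + 64 + 32 + 2 + 1 → 0b101111100011 (binary)
0b101111100011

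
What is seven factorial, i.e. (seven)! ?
Convert seven (English words) → 7 (decimal)
Compute 7! = 5040
5040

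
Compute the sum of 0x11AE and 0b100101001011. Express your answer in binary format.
Convert 0x11AE (hexadecimal) → 1×4096 + 1×256 + 10×16 + 14 = 4526 (decimal)
Convert 0b100101001011 (binary) → 2048 + 256 + 64 + 8 + 2 + 1 = 2379 (decimal)
Compute 4526 + 2379 = 6905
Convert 6905 (decimal) → 6905 = 4096 + 2048 + 512 + 128 + 64 + 32 + 16 + 8 + 1 → 0b1101011111001 (binary)
0b1101011111001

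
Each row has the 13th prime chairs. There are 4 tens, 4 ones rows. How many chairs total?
Convert the 13th prime (prime index) → 41 (decimal)
Convert 4 tens, 4 ones (place-value notation) → 4×10 + 4 = 44 (decimal)
Compute 41 × 44 = 1804
1804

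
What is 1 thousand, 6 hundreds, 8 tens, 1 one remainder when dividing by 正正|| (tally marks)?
Convert 1 thousand, 6 hundreds, 8 tens, 1 one (place-value notation) → 1×1000 + 6×100 + 8×10 + 1 = 1681 (decimal)
Convert 正正|| (tally marks) → 5 + 5 + 2 = 12 (decimal)
Compute 1681 mod 12 = 1
1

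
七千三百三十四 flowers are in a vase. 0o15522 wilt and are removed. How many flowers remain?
Convert 七千三百三十四 (Chinese numeral) → 7×1000 + 3×100 + 3×10 + 4 = 7334 (decimal)
Convert 0o15522 (octal) → 1×4096 + 5×512 + 5×64 + 2×8 + 2 = 6994 (decimal)
Compute 7334 - 6994 = 340
340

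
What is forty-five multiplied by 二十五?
Convert forty-five (English words) → 45 (decimal)
Convert 二十五 (Chinese numeral) → 2×10 + 5 = 25 (decimal)
Compute 45 × 25 = 1125
1125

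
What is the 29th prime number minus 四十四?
The 29th prime number = 109
Convert 四十四 (Chinese numeral) → 4×10 + 4 = 44 (decimal)
Compute 109 - 44 = 65
65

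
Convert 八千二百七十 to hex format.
Convert 八千二百七十 (Chinese numeral) → 8×1000 + 2×100 + 7×10 = 8270 (decimal)
Convert 8270 (decimal) → 8270 = 2×4096 + 4×16 + 14 → 0x204E (hexadecimal)
0x204E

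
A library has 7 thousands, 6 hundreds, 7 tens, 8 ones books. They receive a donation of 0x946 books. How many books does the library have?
Convert 7 thousands, 6 hundreds, 7 tens, 8 ones (place-value notation) → 7×1000 + 6×100 + 7×10 + 8 = 7678 (decimal)
Convert 0x946 (hexadecimal) → 9×256 + 4×16 + 6 = 2374 (decimal)
Compute 7678 + 2374 = 10052
10052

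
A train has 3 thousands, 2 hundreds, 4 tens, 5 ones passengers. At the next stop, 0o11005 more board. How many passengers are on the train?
Convert 3 thousands, 2 hundreds, 4 tens, 5 ones (place-value notation) → 3×1000 + 2×100 + 4×10 + 5 = 3245 (decimal)
Convert 0o11005 (octal) → 1×4096 + 1×512 + 5 = 4613 (decimal)
Compute 3245 + 4613 = 7858
7858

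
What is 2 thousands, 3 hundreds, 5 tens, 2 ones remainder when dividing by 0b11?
Convert 2 thousands, 3 hundreds, 5 tens, 2 ones (place-value notation) → 2×1000 + 3×100 + 5×10 + 2 = 2352 (decimal)
Convert 0b11 (binary) → 2 + 1 = 3 (decimal)
Compute 2352 mod 3 = 0
0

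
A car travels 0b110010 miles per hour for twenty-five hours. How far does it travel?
Convert 0b110010 (binary) → 32 + 16 + 2 = 50 (decimal)
Convert twenty-five (English words) → 25 (decimal)
Compute 50 × 25 = 1250
1250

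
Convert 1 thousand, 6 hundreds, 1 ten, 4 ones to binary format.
Convert 1 thousand, 6 hundreds, 1 ten, 4 ones (place-value notation) → 1×1000 + 6×100 + 1×10 + 4 = 1614 (decimal)
Convert 1614 (decimal) → 1614 = 1024 + 512 + 64 + 8 + 4 + 2 → 0b11001001110 (binary)
0b11001001110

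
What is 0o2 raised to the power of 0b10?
Convert 0o2 (octal) → 2 (decimal)
Convert 0b10 (binary) → 2 (decimal)
Compute 2 ^ 2 = 4
4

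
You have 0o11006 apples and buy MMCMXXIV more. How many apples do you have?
Convert 0o11006 (octal) → 1×4096 + 1×512 + 6 = 4614 (decimal)
Convert MMCMXXIV (Roman numeral) → 1000 + 1000 + 900 + 10 + 10 + 4 = 2924 (decimal)
Compute 4614 + 2924 = 7538
7538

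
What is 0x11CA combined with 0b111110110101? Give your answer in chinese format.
Convert 0x11CA (hexadecimal) → 1×4096 + 1×256 + 12×16 + 10 = 4554 (decimal)
Convert 0b111110110101 (binary) → 2048 + 1024 + 512 + 256 + 128 + 32 + 16 + 4 + 1 = 4021 (decimal)
Compute 4554 + 4021 = 8575
Convert 8575 (decimal) → 8575 = 8×1000 + 5×100 + 7×10 + 5 → 八千五百七十五 (Chinese numeral)
八千五百七十五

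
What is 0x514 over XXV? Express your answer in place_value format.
Convert 0x514 (hexadecimal) → 5×256 + 1×16 + 4 = 1300 (decimal)
Convert XXV (Roman numeral) → 10 + 10 + 5 = 25 (decimal)
Compute 1300 ÷ 25 = 52
Convert 52 (decimal) → 52 = 5×10 + 2 → 5 tens, 2 ones (place-value notation)
5 tens, 2 ones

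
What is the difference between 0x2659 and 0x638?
Convert 0x2659 (hexadecimal) → 2×4096 + 6×256 + 5×16 + 9 = 9817 (decimal)
Convert 0x638 (hexadecimal) → 6×256 + 3×16 + 8 = 1592 (decimal)
Difference: |9817 - 1592| = 8225
8225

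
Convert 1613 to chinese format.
Convert 1613 (decimal) → 1613 = 1×1000 + 6×100 + 1×10 + 3 → 一千六百一十三 (Chinese numeral)
一千六百一十三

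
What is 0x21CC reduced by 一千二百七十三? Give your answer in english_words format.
Convert 0x21CC (hexadecimal) → 2×4096 + 1×256 + 12×16 + 12 = 8652 (decimal)
Convert 一千二百七十三 (Chinese numeral) → 1×1000 + 2×100 + 7×10 + 3 = 1273 (decimal)
Compute 8652 - 1273 = 7379
Convert 7379 (decimal) → 7379 = 7×1000 + 3×100 + 79 → seven thousand three hundred seventy-nine (English words)
seven thousand three hundred seventy-nine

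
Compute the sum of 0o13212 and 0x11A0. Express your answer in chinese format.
Convert 0o13212 (octal) → 1×4096 + 3×512 + 2×64 + 1×8 + 2 = 5770 (decimal)
Convert 0x11A0 (hexadecimal) → 1×4096 + 1×256 + 10×16 = 4512 (decimal)
Compute 5770 + 4512 = 10282
Convert 10282 (decimal) → 10282 = 1×10000 + 2×100 + 8×10 + 2 → 一万零二百八十二 (Chinese numeral)
一万零二百八十二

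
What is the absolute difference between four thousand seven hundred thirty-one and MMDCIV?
Convert four thousand seven hundred thirty-one (English words) → 4×1000 + 7×100 + 31 = 4731 (decimal)
Convert MMDCIV (Roman numeral) → 1000 + 1000 + 500 + 100 + 4 = 2604 (decimal)
Compute |4731 - 2604| = 2127
2127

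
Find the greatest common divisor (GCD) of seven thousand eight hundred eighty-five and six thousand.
Convert seven thousand eight hundred eighty-five (English words) → 7×1000 + 8×100 + 85 = 7885 (decimal)
Convert six thousand (English words) → 6×1000 = 6000 (decimal)
Compute gcd(7885, 6000) = 5
5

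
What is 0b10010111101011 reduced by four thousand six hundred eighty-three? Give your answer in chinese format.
Convert 0b10010111101011 (binary) → 8192 + 1024 + 256 + 128 + 64 + 32 + 8 + 2 + 1 = 9707 (decimal)
Convert four thousand six hundred eighty-three (English words) → 4×1000 + 6×100 + 83 = 4683 (decimal)
Compute 9707 - 4683 = 5024
Convert 5024 (decimal) → 5024 = 5×1000 + 2×10 + 4 → 五千零二十四 (Chinese numeral)
五千零二十四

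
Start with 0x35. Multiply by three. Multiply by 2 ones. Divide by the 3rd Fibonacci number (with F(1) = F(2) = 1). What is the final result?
Convert 0x35 (hexadecimal) → 3×16 + 5 = 53 (decimal)
Start: 53
Convert three (English words) → 3 (decimal)
53 × 3 = 159
Convert 2 ones (place-value notation) → 2 (decimal)
159 × 2 = 318
Convert the 3rd Fibonacci number (with F(1) = F(2) = 1) (Fibonacci index) → 1, 1, 2 → 2 (decimal)
318 ÷ 2 = 159
159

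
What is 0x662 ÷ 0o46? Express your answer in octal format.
Convert 0x662 (hexadecimal) → 6×256 + 6×16 + 2 = 1634 (decimal)
Convert 0o46 (octal) → 4×8 + 6 = 38 (decimal)
Compute 1634 ÷ 38 = 43
Convert 43 (decimal) → 43 = 5×8 + 3 → 0o53 (octal)
0o53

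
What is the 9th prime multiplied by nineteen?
Convert the 9th prime (prime index) → 23 (decimal)
Convert nineteen (English words) → 19 (decimal)
Compute 23 × 19 = 437
437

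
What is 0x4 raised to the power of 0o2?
Convert 0x4 (hexadecimal) → 4 (decimal)
Convert 0o2 (octal) → 2 (decimal)
Compute 4 ^ 2 = 16
16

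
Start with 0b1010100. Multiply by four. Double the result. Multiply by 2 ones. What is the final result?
Convert 0b1010100 (binary) → 64 + 16 + 4 = 84 (decimal)
Start: 84
Convert four (English words) → 4 (decimal)
84 × 4 = 336
336 × 2 = 672
Convert 2 ones (place-value notation) → 2 (decimal)
672 × 2 = 1344
1344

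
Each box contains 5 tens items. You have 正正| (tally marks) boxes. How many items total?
Convert 5 tens (place-value notation) → 5×10 = 50 (decimal)
Convert 正正| (tally marks) → 5 + 5 + 1 = 11 (decimal)
Compute 50 × 11 = 550
550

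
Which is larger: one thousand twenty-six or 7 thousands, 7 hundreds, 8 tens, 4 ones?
Convert one thousand twenty-six (English words) → 1×1000 + 26 = 1026 (decimal)
Convert 7 thousands, 7 hundreds, 8 tens, 4 ones (place-value notation) → 7×1000 + 7×100 + 8×10 + 4 = 7784 (decimal)
Compare 1026 vs 7784: larger = 7784
7784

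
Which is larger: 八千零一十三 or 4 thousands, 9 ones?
Convert 八千零一十三 (Chinese numeral) → 8×1000 + 1×10 + 3 = 8013 (decimal)
Convert 4 thousands, 9 ones (place-value notation) → 4×1000 + 9 = 4009 (decimal)
Compare 8013 vs 4009: larger = 8013
8013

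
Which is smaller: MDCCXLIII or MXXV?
Convert MDCCXLIII (Roman numeral) → 1000 + 500 + 100 + 100 + 40 + 1 + 1 + 1 = 1743 (decimal)
Convert MXXV (Roman numeral) → 1000 + 10 + 10 + 5 = 1025 (decimal)
Compare 1743 vs 1025: smaller = 1025
1025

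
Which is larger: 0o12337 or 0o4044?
Convert 0o12337 (octal) → 1×4096 + 2×512 + 3×64 + 3×8 + 7 = 5343 (decimal)
Convert 0o4044 (octal) → 4×512 + 4×8 + 4 = 2084 (decimal)
Compare 5343 vs 2084: larger = 5343
5343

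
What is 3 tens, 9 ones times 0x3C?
Convert 3 tens, 9 ones (place-value notation) → 3×10 + 9 = 39 (decimal)
Convert 0x3C (hexadecimal) → 3×16 + 12 = 60 (decimal)
Compute 39 × 60 = 2340
2340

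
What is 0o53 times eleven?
Convert 0o53 (octal) → 5×8 + 3 = 43 (decimal)
Convert eleven (English words) → 11 (decimal)
Compute 43 × 11 = 473
473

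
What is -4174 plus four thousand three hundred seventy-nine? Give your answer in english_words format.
Convert four thousand three hundred seventy-nine (English words) → 4×1000 + 3×100 + 79 = 4379 (decimal)
Compute -4174 + 4379 = 205
Convert 205 (decimal) → 205 = 2×100 + 5 → two hundred five (English words)
two hundred five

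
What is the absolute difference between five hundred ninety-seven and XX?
Convert five hundred ninety-seven (English words) → 5×100 + 97 = 597 (decimal)
Convert XX (Roman numeral) → 10 + 10 = 20 (decimal)
Compute |597 - 20| = 577
577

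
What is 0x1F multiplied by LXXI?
Convert 0x1F (hexadecimal) → 1×16 + 15 = 31 (decimal)
Convert LXXI (Roman numeral) → 50 + 10 + 10 + 1 = 71 (decimal)
Compute 31 × 71 = 2201
2201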